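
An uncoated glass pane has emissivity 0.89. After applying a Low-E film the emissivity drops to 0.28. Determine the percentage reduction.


Percentage reduction = (1 - coated/uncoated) * 100
  Ratio = 0.28 / 0.89 = 0.3146
  Reduction = (1 - 0.3146) * 100 = 68.5%

68.5%


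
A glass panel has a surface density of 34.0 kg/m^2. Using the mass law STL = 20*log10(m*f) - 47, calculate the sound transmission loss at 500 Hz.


Mass law: STL = 20 * log10(m * f) - 47
  m * f = 34.0 * 500 = 17000
  log10(17000) = 4.23045
  STL = 20 * 4.23045 - 47 = 84.609 - 47 = 37.6 dB

37.6 dB


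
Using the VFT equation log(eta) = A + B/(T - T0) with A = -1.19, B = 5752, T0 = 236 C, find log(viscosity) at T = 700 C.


VFT equation: log(eta) = A + B / (T - T0)
  T - T0 = 700 - 236 = 464
  B / (T - T0) = 5752 / 464 = 12.397
  log(eta) = -1.19 + 12.397 = 11.207

11.207


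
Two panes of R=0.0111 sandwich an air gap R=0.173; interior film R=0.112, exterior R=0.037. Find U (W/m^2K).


Total thermal resistance (series):
  R_total = R_in + R_glass + R_air + R_glass + R_out
  R_total = 0.112 + 0.0111 + 0.173 + 0.0111 + 0.037 = 0.3442 m^2K/W
U-value = 1 / R_total = 1 / 0.3442 = 2.905 W/m^2K

2.905 W/m^2K


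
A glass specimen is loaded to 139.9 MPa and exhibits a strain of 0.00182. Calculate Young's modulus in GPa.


Young's modulus: E = stress / strain
  E = 139.9 MPa / 0.00182 = 76868.13 MPa
Convert to GPa: 76868.13 / 1000 = 76.87 GPa

76.87 GPa


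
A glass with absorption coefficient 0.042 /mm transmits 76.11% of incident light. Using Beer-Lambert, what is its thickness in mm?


Rearrange T = exp(-alpha * thickness):
  thickness = -ln(T) / alpha
  T = 76.11/100 = 0.7611
  ln(T) = -0.27299
  -ln(T) = 0.27299
  thickness = 0.27299 / 0.042 = 6.5 mm

6.5 mm


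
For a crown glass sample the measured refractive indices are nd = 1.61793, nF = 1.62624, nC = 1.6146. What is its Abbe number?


Abbe number formula: Vd = (nd - 1) / (nF - nC)
  nd - 1 = 1.61793 - 1 = 0.61793
  nF - nC = 1.62624 - 1.6146 = 0.01164
  Vd = 0.61793 / 0.01164 = 53.09

53.09


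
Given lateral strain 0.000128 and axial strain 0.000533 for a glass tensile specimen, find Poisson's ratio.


Poisson's ratio: nu = lateral strain / axial strain
  nu = 0.000128 / 0.000533 = 0.2402

0.2402


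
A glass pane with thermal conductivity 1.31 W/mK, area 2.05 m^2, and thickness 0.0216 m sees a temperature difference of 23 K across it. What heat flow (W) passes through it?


Fourier's law: Q = k * A * dT / t
  Q = 1.31 * 2.05 * 23 / 0.0216
  Q = 61.7665 / 0.0216 = 2859.6 W

2859.6 W


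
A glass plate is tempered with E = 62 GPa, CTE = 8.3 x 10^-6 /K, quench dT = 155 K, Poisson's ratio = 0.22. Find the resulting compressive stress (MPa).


Tempering stress: sigma = E * alpha * dT / (1 - nu)
  E (MPa) = 62 * 1000 = 62000
  Numerator = 62000 * (8.3 x 10^-6) * 155 = 79.763
  Denominator = 1 - 0.22 = 0.78
  sigma = 79.763 / 0.78 = 102.3 MPa

102.3 MPa


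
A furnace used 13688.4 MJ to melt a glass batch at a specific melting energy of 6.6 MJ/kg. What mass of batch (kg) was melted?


Rearrange E = m * s for m:
  m = E / s
  m = 13688.4 / 6.6 = 2074.0 kg

2074.0 kg


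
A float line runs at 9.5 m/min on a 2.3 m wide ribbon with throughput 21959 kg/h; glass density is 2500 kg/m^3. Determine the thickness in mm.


Ribbon cross-section from mass balance:
  Volume rate = throughput / density = 21959 / 2500 = 8.7836 m^3/h
  thickness = volume rate / (speed * 60 * width), i.e.
  thickness = throughput / (60 * speed * width * density) * 1000
  thickness = 21959 / (60 * 9.5 * 2.3 * 2500) * 1000 = 6.7 mm

6.7 mm


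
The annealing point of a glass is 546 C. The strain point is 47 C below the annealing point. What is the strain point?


Strain point = annealing point - difference:
  T_strain = 546 - 47 = 499 C

499 C


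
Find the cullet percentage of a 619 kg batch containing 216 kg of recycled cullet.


Cullet ratio = (cullet mass / total batch mass) * 100
  Ratio = 216 / 619 * 100 = 34.89%

34.89%


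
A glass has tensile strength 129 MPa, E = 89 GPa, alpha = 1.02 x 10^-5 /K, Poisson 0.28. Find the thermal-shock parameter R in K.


Thermal shock resistance: R = sigma * (1 - nu) / (E * alpha)
  Numerator = 129 * (1 - 0.28) = 92.88
  Denominator = 89 * 1000 * (1.02 x 10^-5) = 0.9078
  R = 92.88 / 0.9078 = 102.3 K

102.3 K


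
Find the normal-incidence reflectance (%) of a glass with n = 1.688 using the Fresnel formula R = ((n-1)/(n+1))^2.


Fresnel reflectance at normal incidence:
  R = ((n - 1)/(n + 1))^2
  (n - 1)/(n + 1) = (1.688 - 1)/(1.688 + 1) = 0.255952
  R = 0.255952^2 = 0.0655114
  R(%) = 0.0655114 * 100 = 6.551%

6.551%


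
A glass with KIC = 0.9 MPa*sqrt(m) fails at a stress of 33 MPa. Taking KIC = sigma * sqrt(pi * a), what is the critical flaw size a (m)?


Rearrange KIC = sigma * sqrt(pi * a):
  sqrt(pi * a) = KIC / sigma
  sqrt(pi * a) = 0.9 / 33 = 0.027273
  a = (KIC / sigma)^2 / pi
  a = 0.027273^2 / pi = 0.0002368 m

0.0002368 m


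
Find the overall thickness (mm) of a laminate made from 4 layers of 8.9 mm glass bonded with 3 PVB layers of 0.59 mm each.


Total thickness = glass contribution + PVB contribution
  Glass: 4 * 8.9 = 35.6 mm
  PVB: 3 * 0.59 = 1.77 mm
  Total = 35.6 + 1.77 = 37.37 mm

37.37 mm


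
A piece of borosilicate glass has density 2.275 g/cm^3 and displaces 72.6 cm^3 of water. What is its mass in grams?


Rearrange rho = m / V:
  m = rho * V
  m = 2.275 * 72.6 = 165.165 g

165.165 g


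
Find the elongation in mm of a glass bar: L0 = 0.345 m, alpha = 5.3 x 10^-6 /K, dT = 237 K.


Thermal expansion formula: dL = alpha * L0 * dT
  dL = (5.3 x 10^-6) * 0.345 * 237 = 0.00043335 m
Convert to mm: 0.00043335 * 1000 = 0.4334 mm

0.4334 mm


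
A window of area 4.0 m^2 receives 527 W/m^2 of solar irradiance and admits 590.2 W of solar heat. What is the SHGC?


Rearrange Q = Area * SHGC * Irradiance:
  SHGC = Q / (Area * Irradiance)
  SHGC = 590.2 / (4.0 * 527) = 0.28

0.28


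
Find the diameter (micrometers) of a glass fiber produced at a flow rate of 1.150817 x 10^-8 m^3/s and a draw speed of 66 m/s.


Cross-sectional area from continuity:
  A = Q / v = 1.150817 x 10^-8 / 66 = 1.743662 x 10^-10 m^2
Diameter from circular cross-section:
  d = sqrt(4A / pi) * 10^6 (m -> um)
  d = sqrt(4 * 1.743662 x 10^-10 / pi) * 10^6 = 14.9 um

14.9 um


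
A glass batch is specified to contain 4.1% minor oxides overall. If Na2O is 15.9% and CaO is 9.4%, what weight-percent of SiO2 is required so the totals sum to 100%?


Known pieces sum to 100%:
  SiO2 = 100 - (others + Na2O + CaO)
  SiO2 = 100 - (4.1 + 15.9 + 9.4) = 70.6%

70.6%


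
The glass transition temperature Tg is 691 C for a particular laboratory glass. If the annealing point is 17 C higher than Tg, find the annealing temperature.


The annealing temperature is Tg plus the offset:
  T_anneal = 691 + 17 = 708 C

708 C


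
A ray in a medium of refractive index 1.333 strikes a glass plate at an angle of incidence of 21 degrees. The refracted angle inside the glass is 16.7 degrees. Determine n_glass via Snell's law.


Apply Snell's law: n1 * sin(theta1) = n2 * sin(theta2)
  n2 = n1 * sin(theta1) / sin(theta2)
  sin(21) = 0.358368
  sin(16.7) = 0.287361
  n2 = 1.333 * 0.358368 / 0.287361 = 1.6624

1.6624


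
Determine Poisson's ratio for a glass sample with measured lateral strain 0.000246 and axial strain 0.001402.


Poisson's ratio: nu = lateral strain / axial strain
  nu = 0.000246 / 0.001402 = 0.1755

0.1755


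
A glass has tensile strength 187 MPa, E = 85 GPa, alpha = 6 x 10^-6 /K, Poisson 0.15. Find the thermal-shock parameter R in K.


Thermal shock resistance: R = sigma * (1 - nu) / (E * alpha)
  Numerator = 187 * (1 - 0.15) = 158.95
  Denominator = 85 * 1000 * (6 x 10^-6) = 0.51
  R = 158.95 / 0.51 = 311.7 K

311.7 K


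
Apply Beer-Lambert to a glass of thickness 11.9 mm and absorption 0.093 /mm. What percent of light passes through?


Beer-Lambert law: T = exp(-alpha * thickness)
  exponent = -0.093 * 11.9 = -1.1067
  T = exp(-1.1067) = 0.3306
  Percentage = 0.3306 * 100 = 33.06%

33.06%


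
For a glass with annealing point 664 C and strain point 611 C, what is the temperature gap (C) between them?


Gap = T_anneal - T_strain:
  gap = 664 - 611 = 53 C

53 C


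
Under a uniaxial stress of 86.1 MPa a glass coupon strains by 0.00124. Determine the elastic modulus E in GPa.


Young's modulus: E = stress / strain
  E = 86.1 MPa / 0.00124 = 69435.48 MPa
Convert to GPa: 69435.48 / 1000 = 69.44 GPa

69.44 GPa


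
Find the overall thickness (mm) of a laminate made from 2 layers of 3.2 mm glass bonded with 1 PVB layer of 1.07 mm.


Total thickness = glass contribution + PVB contribution
  Glass: 2 * 3.2 = 6.4 mm
  PVB: 1 * 1.07 = 1.07 mm
  Total = 6.4 + 1.07 = 7.47 mm

7.47 mm


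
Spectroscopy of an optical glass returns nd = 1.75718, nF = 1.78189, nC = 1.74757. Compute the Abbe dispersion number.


Abbe number formula: Vd = (nd - 1) / (nF - nC)
  nd - 1 = 1.75718 - 1 = 0.75718
  nF - nC = 1.78189 - 1.74757 = 0.03432
  Vd = 0.75718 / 0.03432 = 22.06

22.06


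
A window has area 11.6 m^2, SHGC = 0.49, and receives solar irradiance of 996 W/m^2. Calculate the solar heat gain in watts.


Solar heat gain: Q = Area * SHGC * Irradiance
  Q = 11.6 * 0.49 * 996 = 5661.3 W

5661.3 W


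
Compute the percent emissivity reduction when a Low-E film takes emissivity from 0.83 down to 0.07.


Percentage reduction = (1 - coated/uncoated) * 100
  Ratio = 0.07 / 0.83 = 0.0843
  Reduction = (1 - 0.0843) * 100 = 91.6%

91.6%


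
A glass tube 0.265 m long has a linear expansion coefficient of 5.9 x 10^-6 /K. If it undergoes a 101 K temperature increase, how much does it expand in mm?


Thermal expansion formula: dL = alpha * L0 * dT
  dL = (5.9 x 10^-6) * 0.265 * 101 = 0.00015791 m
Convert to mm: 0.00015791 * 1000 = 0.1579 mm

0.1579 mm


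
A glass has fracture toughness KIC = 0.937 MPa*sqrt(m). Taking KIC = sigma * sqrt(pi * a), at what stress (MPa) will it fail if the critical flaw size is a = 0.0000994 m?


Rearrange KIC = sigma * sqrt(pi * a):
  sigma = KIC / sqrt(pi * a)
  sqrt(pi * 0.0000994) = 0.017671
  sigma = 0.937 / 0.017671 = 53.02 MPa

53.02 MPa


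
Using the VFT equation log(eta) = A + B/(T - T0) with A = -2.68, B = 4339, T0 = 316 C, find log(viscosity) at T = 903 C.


VFT equation: log(eta) = A + B / (T - T0)
  T - T0 = 903 - 316 = 587
  B / (T - T0) = 4339 / 587 = 7.392
  log(eta) = -2.68 + 7.392 = 4.712

4.712


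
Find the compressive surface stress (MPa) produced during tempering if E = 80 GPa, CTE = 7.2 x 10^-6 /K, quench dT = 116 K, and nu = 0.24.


Tempering stress: sigma = E * alpha * dT / (1 - nu)
  E (MPa) = 80 * 1000 = 80000
  Numerator = 80000 * (7.2 x 10^-6) * 116 = 66.816
  Denominator = 1 - 0.24 = 0.76
  sigma = 66.816 / 0.76 = 87.9 MPa

87.9 MPa


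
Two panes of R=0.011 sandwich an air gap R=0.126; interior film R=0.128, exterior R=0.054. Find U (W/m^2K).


Total thermal resistance (series):
  R_total = R_in + R_glass + R_air + R_glass + R_out
  R_total = 0.128 + 0.011 + 0.126 + 0.011 + 0.054 = 0.33 m^2K/W
U-value = 1 / R_total = 1 / 0.33 = 3.03 W/m^2K

3.03 W/m^2K


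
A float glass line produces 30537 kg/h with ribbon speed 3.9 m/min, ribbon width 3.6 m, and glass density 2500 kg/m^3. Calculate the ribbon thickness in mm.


Ribbon cross-section from mass balance:
  Volume rate = throughput / density = 30537 / 2500 = 12.2148 m^3/h
  thickness = volume rate / (speed * 60 * width), i.e.
  thickness = throughput / (60 * speed * width * density) * 1000
  thickness = 30537 / (60 * 3.9 * 3.6 * 2500) * 1000 = 14.5 mm

14.5 mm


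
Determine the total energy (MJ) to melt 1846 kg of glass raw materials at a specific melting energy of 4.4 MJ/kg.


Total energy = mass * specific energy
  E = 1846 * 4.4 = 8122.4 MJ

8122.4 MJ


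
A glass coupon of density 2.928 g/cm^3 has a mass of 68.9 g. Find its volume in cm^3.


Rearrange rho = m / V:
  V = m / rho
  V = 68.9 / 2.928 = 23.531 cm^3

23.531 cm^3


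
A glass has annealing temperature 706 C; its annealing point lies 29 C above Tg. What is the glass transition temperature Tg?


Rearrange T_anneal = Tg + offset for Tg:
  Tg = T_anneal - offset = 706 - 29 = 677 C

677 C


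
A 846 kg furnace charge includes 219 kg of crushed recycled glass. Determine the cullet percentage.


Cullet ratio = (cullet mass / total batch mass) * 100
  Ratio = 219 / 846 * 100 = 25.89%

25.89%


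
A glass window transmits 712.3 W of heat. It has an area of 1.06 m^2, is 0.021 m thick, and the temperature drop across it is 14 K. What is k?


Fourier's law rearranged: k = Q * t / (A * dT)
  Numerator = 712.3 * 0.021 = 14.9583
  Denominator = 1.06 * 14 = 14.84
  k = 14.9583 / 14.84 = 1.008 W/mK

1.008 W/mK


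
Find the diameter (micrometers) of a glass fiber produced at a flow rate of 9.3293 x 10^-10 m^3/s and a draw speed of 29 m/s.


Cross-sectional area from continuity:
  A = Q / v = 9.3293 x 10^-10 / 29 = 3.217 x 10^-11 m^2
Diameter from circular cross-section:
  d = sqrt(4A / pi) * 10^6 (m -> um)
  d = sqrt(4 * 3.217 x 10^-11 / pi) * 10^6 = 6.4 um

6.4 um


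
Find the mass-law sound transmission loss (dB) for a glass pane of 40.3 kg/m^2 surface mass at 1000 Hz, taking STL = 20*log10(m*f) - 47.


Mass law: STL = 20 * log10(m * f) - 47
  m * f = 40.3 * 1000 = 40300
  log10(40300) = 4.60531
  STL = 20 * 4.60531 - 47 = 92.1062 - 47 = 45.1 dB

45.1 dB


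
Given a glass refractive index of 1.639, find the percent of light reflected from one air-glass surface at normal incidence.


Fresnel reflectance at normal incidence:
  R = ((n - 1)/(n + 1))^2
  (n - 1)/(n + 1) = (1.639 - 1)/(1.639 + 1) = 0.242137
  R = 0.242137^2 = 0.0586303
  R(%) = 0.0586303 * 100 = 5.863%

5.863%


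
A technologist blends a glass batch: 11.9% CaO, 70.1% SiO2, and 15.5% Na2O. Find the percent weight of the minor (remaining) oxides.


Sum the three major oxides:
  SiO2 + Na2O + CaO = 70.1 + 15.5 + 11.9 = 97.5%
Subtract from 100%:
  Others = 100 - 97.5 = 2.5%

2.5%


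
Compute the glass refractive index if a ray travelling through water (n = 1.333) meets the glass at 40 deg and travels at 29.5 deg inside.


Apply Snell's law: n1 * sin(theta1) = n2 * sin(theta2)
  n2 = n1 * sin(theta1) / sin(theta2)
  sin(40) = 0.642788
  sin(29.5) = 0.492424
  n2 = 1.333 * 0.642788 / 0.492424 = 1.74

1.74


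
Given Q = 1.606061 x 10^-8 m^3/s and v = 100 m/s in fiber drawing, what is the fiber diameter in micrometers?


Cross-sectional area from continuity:
  A = Q / v = 1.606061 x 10^-8 / 100 = 1.606061 x 10^-10 m^2
Diameter from circular cross-section:
  d = sqrt(4A / pi) * 10^6 (m -> um)
  d = sqrt(4 * 1.606061 x 10^-10 / pi) * 10^6 = 14.3 um

14.3 um


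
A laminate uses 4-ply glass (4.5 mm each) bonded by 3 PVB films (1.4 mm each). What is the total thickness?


Total thickness = glass contribution + PVB contribution
  Glass: 4 * 4.5 = 18.0 mm
  PVB: 3 * 1.4 = 4.2 mm
  Total = 18.0 + 4.2 = 22.2 mm

22.2 mm


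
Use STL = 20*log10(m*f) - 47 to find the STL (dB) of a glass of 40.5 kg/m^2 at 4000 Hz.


Mass law: STL = 20 * log10(m * f) - 47
  m * f = 40.5 * 4000 = 162000
  log10(162000) = 5.20952
  STL = 20 * 5.20952 - 47 = 104.1904 - 47 = 57.2 dB

57.2 dB


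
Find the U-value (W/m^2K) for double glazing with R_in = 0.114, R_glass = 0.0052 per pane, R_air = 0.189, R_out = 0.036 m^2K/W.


Total thermal resistance (series):
  R_total = R_in + R_glass + R_air + R_glass + R_out
  R_total = 0.114 + 0.0052 + 0.189 + 0.0052 + 0.036 = 0.3494 m^2K/W
U-value = 1 / R_total = 1 / 0.3494 = 2.862 W/m^2K

2.862 W/m^2K


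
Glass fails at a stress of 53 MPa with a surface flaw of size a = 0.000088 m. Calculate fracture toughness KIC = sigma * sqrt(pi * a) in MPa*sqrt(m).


Fracture toughness: KIC = sigma * sqrt(pi * a)
  pi * a = pi * 0.000088 = 0.00027646
  sqrt(pi * a) = 0.016627
  KIC = 53 * 0.016627 = 0.881 MPa*sqrt(m)

0.881 MPa*sqrt(m)


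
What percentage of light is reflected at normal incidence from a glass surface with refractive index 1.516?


Fresnel reflectance at normal incidence:
  R = ((n - 1)/(n + 1))^2
  (n - 1)/(n + 1) = (1.516 - 1)/(1.516 + 1) = 0.205087
  R = 0.205087^2 = 0.0420607
  R(%) = 0.0420607 * 100 = 4.206%

4.206%


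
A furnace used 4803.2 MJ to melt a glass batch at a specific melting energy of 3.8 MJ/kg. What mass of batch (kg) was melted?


Rearrange E = m * s for m:
  m = E / s
  m = 4803.2 / 3.8 = 1264.0 kg

1264.0 kg


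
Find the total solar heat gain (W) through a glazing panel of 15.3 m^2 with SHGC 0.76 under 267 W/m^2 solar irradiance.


Solar heat gain: Q = Area * SHGC * Irradiance
  Q = 15.3 * 0.76 * 267 = 3104.7 W

3104.7 W


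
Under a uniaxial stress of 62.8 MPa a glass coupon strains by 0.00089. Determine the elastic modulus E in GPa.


Young's modulus: E = stress / strain
  E = 62.8 MPa / 0.00089 = 70561.8 MPa
Convert to GPa: 70561.8 / 1000 = 70.56 GPa

70.56 GPa


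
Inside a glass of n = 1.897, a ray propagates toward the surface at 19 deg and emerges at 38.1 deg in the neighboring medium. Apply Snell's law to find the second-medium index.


Apply Snell's law: n1 * sin(theta1) = n2 * sin(theta2)
  n2 = n1 * sin(theta1) / sin(theta2)
  sin(19) = 0.325568
  sin(38.1) = 0.617036
  n2 = 1.897 * 0.325568 / 0.617036 = 1.0009

1.0009


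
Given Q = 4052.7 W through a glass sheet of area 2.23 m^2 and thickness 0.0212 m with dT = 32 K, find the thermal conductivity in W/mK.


Fourier's law rearranged: k = Q * t / (A * dT)
  Numerator = 4052.7 * 0.0212 = 85.91724
  Denominator = 2.23 * 32 = 71.36
  k = 85.91724 / 71.36 = 1.204 W/mK

1.204 W/mK


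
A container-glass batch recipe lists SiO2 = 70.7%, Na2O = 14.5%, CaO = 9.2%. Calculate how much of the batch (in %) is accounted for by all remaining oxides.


Sum the three major oxides:
  SiO2 + Na2O + CaO = 70.7 + 14.5 + 9.2 = 94.4%
Subtract from 100%:
  Others = 100 - 94.4 = 5.6%

5.6%


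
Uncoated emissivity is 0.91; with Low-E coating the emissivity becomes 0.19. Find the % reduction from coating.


Percentage reduction = (1 - coated/uncoated) * 100
  Ratio = 0.19 / 0.91 = 0.2088
  Reduction = (1 - 0.2088) * 100 = 79.1%

79.1%


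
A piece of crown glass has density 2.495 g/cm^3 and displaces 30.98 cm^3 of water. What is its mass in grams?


Rearrange rho = m / V:
  m = rho * V
  m = 2.495 * 30.98 = 77.295 g

77.295 g


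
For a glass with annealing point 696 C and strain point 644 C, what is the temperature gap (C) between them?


Gap = T_anneal - T_strain:
  gap = 696 - 644 = 52 C

52 C


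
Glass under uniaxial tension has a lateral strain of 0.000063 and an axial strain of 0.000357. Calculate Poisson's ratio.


Poisson's ratio: nu = lateral strain / axial strain
  nu = 0.000063 / 0.000357 = 0.1765

0.1765


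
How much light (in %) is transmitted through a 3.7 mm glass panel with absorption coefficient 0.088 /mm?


Beer-Lambert law: T = exp(-alpha * thickness)
  exponent = -0.088 * 3.7 = -0.3256
  T = exp(-0.3256) = 0.7221
  Percentage = 0.7221 * 100 = 72.21%

72.21%


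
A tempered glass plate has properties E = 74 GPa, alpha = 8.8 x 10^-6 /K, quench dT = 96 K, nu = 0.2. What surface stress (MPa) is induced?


Tempering stress: sigma = E * alpha * dT / (1 - nu)
  E (MPa) = 74 * 1000 = 74000
  Numerator = 74000 * (8.8 x 10^-6) * 96 = 62.5152
  Denominator = 1 - 0.2 = 0.8
  sigma = 62.5152 / 0.8 = 78.1 MPa

78.1 MPa


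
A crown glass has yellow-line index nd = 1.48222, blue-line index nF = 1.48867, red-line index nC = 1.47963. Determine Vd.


Abbe number formula: Vd = (nd - 1) / (nF - nC)
  nd - 1 = 1.48222 - 1 = 0.48222
  nF - nC = 1.48867 - 1.47963 = 0.00904
  Vd = 0.48222 / 0.00904 = 53.34

53.34


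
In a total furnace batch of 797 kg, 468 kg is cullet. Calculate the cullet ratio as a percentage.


Cullet ratio = (cullet mass / total batch mass) * 100
  Ratio = 468 / 797 * 100 = 58.72%

58.72%


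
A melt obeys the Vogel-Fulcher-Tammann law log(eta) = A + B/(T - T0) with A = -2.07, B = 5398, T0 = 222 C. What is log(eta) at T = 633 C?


VFT equation: log(eta) = A + B / (T - T0)
  T - T0 = 633 - 222 = 411
  B / (T - T0) = 5398 / 411 = 13.134
  log(eta) = -2.07 + 13.134 = 11.064

11.064


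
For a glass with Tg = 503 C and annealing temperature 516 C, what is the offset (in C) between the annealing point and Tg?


Offset = T_anneal - Tg:
  offset = 516 - 503 = 13 C

13 C


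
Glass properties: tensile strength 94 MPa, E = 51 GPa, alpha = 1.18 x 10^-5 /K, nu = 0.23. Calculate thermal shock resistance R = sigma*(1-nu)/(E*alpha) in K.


Thermal shock resistance: R = sigma * (1 - nu) / (E * alpha)
  Numerator = 94 * (1 - 0.23) = 72.38
  Denominator = 51 * 1000 * (1.18 x 10^-5) = 0.6018
  R = 72.38 / 0.6018 = 120.3 K

120.3 K


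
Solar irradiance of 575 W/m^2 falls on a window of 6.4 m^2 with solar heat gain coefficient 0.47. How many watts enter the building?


Solar heat gain: Q = Area * SHGC * Irradiance
  Q = 6.4 * 0.47 * 575 = 1729.6 W

1729.6 W


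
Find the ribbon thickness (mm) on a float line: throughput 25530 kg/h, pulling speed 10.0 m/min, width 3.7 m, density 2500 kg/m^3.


Ribbon cross-section from mass balance:
  Volume rate = throughput / density = 25530 / 2500 = 10.212 m^3/h
  thickness = volume rate / (speed * 60 * width), i.e.
  thickness = throughput / (60 * speed * width * density) * 1000
  thickness = 25530 / (60 * 10.0 * 3.7 * 2500) * 1000 = 4.6 mm

4.6 mm


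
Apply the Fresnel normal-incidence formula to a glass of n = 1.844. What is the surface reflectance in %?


Fresnel reflectance at normal incidence:
  R = ((n - 1)/(n + 1))^2
  (n - 1)/(n + 1) = (1.844 - 1)/(1.844 + 1) = 0.296765
  R = 0.296765^2 = 0.0880695
  R(%) = 0.0880695 * 100 = 8.807%

8.807%


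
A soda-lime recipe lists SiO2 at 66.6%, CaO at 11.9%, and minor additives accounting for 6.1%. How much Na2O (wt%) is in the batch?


Pieces sum to 100%:
  Na2O = 100 - (SiO2 + CaO + others)
  Na2O = 100 - (66.6 + 11.9 + 6.1) = 15.4%

15.4%


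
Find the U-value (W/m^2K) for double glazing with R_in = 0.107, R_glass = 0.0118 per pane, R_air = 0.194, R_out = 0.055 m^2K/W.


Total thermal resistance (series):
  R_total = R_in + R_glass + R_air + R_glass + R_out
  R_total = 0.107 + 0.0118 + 0.194 + 0.0118 + 0.055 = 0.3796 m^2K/W
U-value = 1 / R_total = 1 / 0.3796 = 2.634 W/m^2K

2.634 W/m^2K


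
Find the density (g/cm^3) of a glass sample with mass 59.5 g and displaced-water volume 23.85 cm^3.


Use the definition of density:
  rho = mass / volume
  rho = 59.5 / 23.85 = 2.495 g/cm^3

2.495 g/cm^3


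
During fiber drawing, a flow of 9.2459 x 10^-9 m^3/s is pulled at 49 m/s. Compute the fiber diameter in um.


Cross-sectional area from continuity:
  A = Q / v = 9.2459 x 10^-9 / 49 = 1.886918 x 10^-10 m^2
Diameter from circular cross-section:
  d = sqrt(4A / pi) * 10^6 (m -> um)
  d = sqrt(4 * 1.886918 x 10^-10 / pi) * 10^6 = 15.5 um

15.5 um


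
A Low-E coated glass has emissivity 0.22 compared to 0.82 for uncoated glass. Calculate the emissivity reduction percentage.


Percentage reduction = (1 - coated/uncoated) * 100
  Ratio = 0.22 / 0.82 = 0.2683
  Reduction = (1 - 0.2683) * 100 = 73.2%

73.2%


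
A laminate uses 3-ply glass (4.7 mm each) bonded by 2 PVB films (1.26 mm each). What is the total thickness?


Total thickness = glass contribution + PVB contribution
  Glass: 3 * 4.7 = 14.1 mm
  PVB: 2 * 1.26 = 2.52 mm
  Total = 14.1 + 2.52 = 16.62 mm

16.62 mm


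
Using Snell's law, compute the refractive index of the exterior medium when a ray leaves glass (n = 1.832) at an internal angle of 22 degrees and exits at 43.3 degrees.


Apply Snell's law: n1 * sin(theta1) = n2 * sin(theta2)
  n2 = n1 * sin(theta1) / sin(theta2)
  sin(22) = 0.374607
  sin(43.3) = 0.685818
  n2 = 1.832 * 0.374607 / 0.685818 = 1.0007

1.0007


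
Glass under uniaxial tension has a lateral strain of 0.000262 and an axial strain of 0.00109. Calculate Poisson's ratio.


Poisson's ratio: nu = lateral strain / axial strain
  nu = 0.000262 / 0.00109 = 0.2404

0.2404


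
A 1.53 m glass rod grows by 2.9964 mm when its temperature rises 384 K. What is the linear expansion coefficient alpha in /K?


Rearrange dL = alpha * L0 * dT for alpha:
  alpha = dL / (L0 * dT)
  alpha = (2.9964 / 1000) / (1.53 * 384) = 0.0000051 /K = 5.1 x 10^-6 /K

5.1 x 10^-6 /K


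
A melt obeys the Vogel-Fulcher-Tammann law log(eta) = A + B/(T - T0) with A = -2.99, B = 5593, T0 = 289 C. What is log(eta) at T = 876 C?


VFT equation: log(eta) = A + B / (T - T0)
  T - T0 = 876 - 289 = 587
  B / (T - T0) = 5593 / 587 = 9.528
  log(eta) = -2.99 + 9.528 = 6.538

6.538


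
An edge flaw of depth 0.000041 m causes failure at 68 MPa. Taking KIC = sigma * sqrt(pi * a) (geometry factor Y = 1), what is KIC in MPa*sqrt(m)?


Fracture toughness: KIC = sigma * sqrt(pi * a)
  pi * a = pi * 0.000041 = 0.000128805
  sqrt(pi * a) = 0.011349
  KIC = 68 * 0.011349 = 0.772 MPa*sqrt(m)

0.772 MPa*sqrt(m)


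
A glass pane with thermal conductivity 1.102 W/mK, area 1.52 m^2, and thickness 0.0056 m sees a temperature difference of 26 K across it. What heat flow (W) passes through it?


Fourier's law: Q = k * A * dT / t
  Q = 1.102 * 1.52 * 26 / 0.0056
  Q = 43.55104 / 0.0056 = 7777 W

7777 W


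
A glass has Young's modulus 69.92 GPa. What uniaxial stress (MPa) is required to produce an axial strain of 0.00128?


Rearrange E = sigma / epsilon:
  sigma = E * epsilon
  E (MPa) = 69.92 * 1000 = 69920
  sigma = 69920 * 0.00128 = 89.5 MPa

89.5 MPa


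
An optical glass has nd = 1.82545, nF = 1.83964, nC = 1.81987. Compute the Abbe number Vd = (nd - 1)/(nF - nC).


Abbe number formula: Vd = (nd - 1) / (nF - nC)
  nd - 1 = 1.82545 - 1 = 0.82545
  nF - nC = 1.83964 - 1.81987 = 0.01977
  Vd = 0.82545 / 0.01977 = 41.75

41.75


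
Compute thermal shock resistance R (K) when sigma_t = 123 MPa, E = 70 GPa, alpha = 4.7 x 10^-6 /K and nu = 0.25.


Thermal shock resistance: R = sigma * (1 - nu) / (E * alpha)
  Numerator = 123 * (1 - 0.25) = 92.25
  Denominator = 70 * 1000 * (4.7 x 10^-6) = 0.329
  R = 92.25 / 0.329 = 280.4 K

280.4 K


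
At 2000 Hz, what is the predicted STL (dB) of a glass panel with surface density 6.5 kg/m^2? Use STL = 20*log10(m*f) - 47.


Mass law: STL = 20 * log10(m * f) - 47
  m * f = 6.5 * 2000 = 13000
  log10(13000) = 4.11394
  STL = 20 * 4.11394 - 47 = 82.2788 - 47 = 35.3 dB

35.3 dB


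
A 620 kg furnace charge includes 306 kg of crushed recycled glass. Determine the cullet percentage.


Cullet ratio = (cullet mass / total batch mass) * 100
  Ratio = 306 / 620 * 100 = 49.35%

49.35%


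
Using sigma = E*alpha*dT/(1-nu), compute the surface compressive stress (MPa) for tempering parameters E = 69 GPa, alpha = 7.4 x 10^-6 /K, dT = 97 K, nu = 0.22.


Tempering stress: sigma = E * alpha * dT / (1 - nu)
  E (MPa) = 69 * 1000 = 69000
  Numerator = 69000 * (7.4 x 10^-6) * 97 = 49.5282
  Denominator = 1 - 0.22 = 0.78
  sigma = 49.5282 / 0.78 = 63.5 MPa

63.5 MPa


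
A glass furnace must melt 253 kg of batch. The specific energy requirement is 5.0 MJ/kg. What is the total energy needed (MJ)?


Total energy = mass * specific energy
  E = 253 * 5.0 = 1265 MJ

1265 MJ


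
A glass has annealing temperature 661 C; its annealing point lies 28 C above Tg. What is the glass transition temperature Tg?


Rearrange T_anneal = Tg + offset for Tg:
  Tg = T_anneal - offset = 661 - 28 = 633 C

633 C


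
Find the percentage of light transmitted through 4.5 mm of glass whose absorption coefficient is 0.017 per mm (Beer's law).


Beer-Lambert law: T = exp(-alpha * thickness)
  exponent = -0.017 * 4.5 = -0.0765
  T = exp(-0.0765) = 0.9264
  Percentage = 0.9264 * 100 = 92.64%

92.64%


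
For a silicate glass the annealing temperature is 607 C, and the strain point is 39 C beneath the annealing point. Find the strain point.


Strain point = annealing point - difference:
  T_strain = 607 - 39 = 568 C

568 C


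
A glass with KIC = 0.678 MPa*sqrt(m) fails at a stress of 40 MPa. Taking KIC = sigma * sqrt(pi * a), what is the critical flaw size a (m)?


Rearrange KIC = sigma * sqrt(pi * a):
  sqrt(pi * a) = KIC / sigma
  sqrt(pi * a) = 0.678 / 40 = 0.01695
  a = (KIC / sigma)^2 / pi
  a = 0.01695^2 / pi = 0.0000915 m

0.0000915 m


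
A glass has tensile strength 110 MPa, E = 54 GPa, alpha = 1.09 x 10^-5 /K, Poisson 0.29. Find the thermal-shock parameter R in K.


Thermal shock resistance: R = sigma * (1 - nu) / (E * alpha)
  Numerator = 110 * (1 - 0.29) = 78.1
  Denominator = 54 * 1000 * (1.09 x 10^-5) = 0.5886
  R = 78.1 / 0.5886 = 132.7 K

132.7 K


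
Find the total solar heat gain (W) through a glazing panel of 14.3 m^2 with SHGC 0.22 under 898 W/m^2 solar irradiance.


Solar heat gain: Q = Area * SHGC * Irradiance
  Q = 14.3 * 0.22 * 898 = 2825.1 W

2825.1 W


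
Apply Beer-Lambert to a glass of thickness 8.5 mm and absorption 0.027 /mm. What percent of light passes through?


Beer-Lambert law: T = exp(-alpha * thickness)
  exponent = -0.027 * 8.5 = -0.2295
  T = exp(-0.2295) = 0.7949
  Percentage = 0.7949 * 100 = 79.49%

79.49%


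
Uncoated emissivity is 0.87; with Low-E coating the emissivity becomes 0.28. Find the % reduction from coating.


Percentage reduction = (1 - coated/uncoated) * 100
  Ratio = 0.28 / 0.87 = 0.3218
  Reduction = (1 - 0.3218) * 100 = 67.8%

67.8%


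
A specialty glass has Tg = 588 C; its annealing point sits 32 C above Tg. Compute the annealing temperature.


The annealing temperature is Tg plus the offset:
  T_anneal = 588 + 32 = 620 C

620 C


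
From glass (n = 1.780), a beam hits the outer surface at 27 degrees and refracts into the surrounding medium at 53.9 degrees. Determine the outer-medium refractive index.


Apply Snell's law: n1 * sin(theta1) = n2 * sin(theta2)
  n2 = n1 * sin(theta1) / sin(theta2)
  sin(27) = 0.45399
  sin(53.9) = 0.80799
  n2 = 1.780 * 0.45399 / 0.80799 = 1.0001

1.0001


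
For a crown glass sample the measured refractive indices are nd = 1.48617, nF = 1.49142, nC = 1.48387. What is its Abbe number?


Abbe number formula: Vd = (nd - 1) / (nF - nC)
  nd - 1 = 1.48617 - 1 = 0.48617
  nF - nC = 1.49142 - 1.48387 = 0.00755
  Vd = 0.48617 / 0.00755 = 64.39

64.39


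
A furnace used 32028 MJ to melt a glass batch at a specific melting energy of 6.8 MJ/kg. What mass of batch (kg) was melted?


Rearrange E = m * s for m:
  m = E / s
  m = 32028 / 6.8 = 4710.0 kg

4710.0 kg


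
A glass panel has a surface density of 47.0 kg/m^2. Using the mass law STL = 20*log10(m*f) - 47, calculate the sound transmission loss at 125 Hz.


Mass law: STL = 20 * log10(m * f) - 47
  m * f = 47.0 * 125 = 5875
  log10(5875) = 3.76901
  STL = 20 * 3.76901 - 47 = 75.3802 - 47 = 28.4 dB

28.4 dB


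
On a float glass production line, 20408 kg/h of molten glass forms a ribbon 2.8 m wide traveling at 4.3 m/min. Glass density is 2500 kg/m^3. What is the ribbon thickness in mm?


Ribbon cross-section from mass balance:
  Volume rate = throughput / density = 20408 / 2500 = 8.1632 m^3/h
  thickness = volume rate / (speed * 60 * width), i.e.
  thickness = throughput / (60 * speed * width * density) * 1000
  thickness = 20408 / (60 * 4.3 * 2.8 * 2500) * 1000 = 11.3 mm

11.3 mm


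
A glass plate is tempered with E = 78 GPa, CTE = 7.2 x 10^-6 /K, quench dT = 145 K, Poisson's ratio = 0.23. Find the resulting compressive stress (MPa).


Tempering stress: sigma = E * alpha * dT / (1 - nu)
  E (MPa) = 78 * 1000 = 78000
  Numerator = 78000 * (7.2 x 10^-6) * 145 = 81.432
  Denominator = 1 - 0.23 = 0.77
  sigma = 81.432 / 0.77 = 105.8 MPa

105.8 MPa


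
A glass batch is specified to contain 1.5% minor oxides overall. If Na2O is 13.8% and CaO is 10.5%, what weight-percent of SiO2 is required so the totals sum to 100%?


Known pieces sum to 100%:
  SiO2 = 100 - (others + Na2O + CaO)
  SiO2 = 100 - (1.5 + 13.8 + 10.5) = 74.2%

74.2%


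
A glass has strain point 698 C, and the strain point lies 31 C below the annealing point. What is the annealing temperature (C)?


T_anneal = T_strain + gap:
  T_anneal = 698 + 31 = 729 C

729 C


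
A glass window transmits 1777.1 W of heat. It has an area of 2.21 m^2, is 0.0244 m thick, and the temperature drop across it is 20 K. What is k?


Fourier's law rearranged: k = Q * t / (A * dT)
  Numerator = 1777.1 * 0.0244 = 43.36124
  Denominator = 2.21 * 20 = 44.2
  k = 43.36124 / 44.2 = 0.981 W/mK

0.981 W/mK


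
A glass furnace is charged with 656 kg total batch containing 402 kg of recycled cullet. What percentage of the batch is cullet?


Cullet ratio = (cullet mass / total batch mass) * 100
  Ratio = 402 / 656 * 100 = 61.28%

61.28%


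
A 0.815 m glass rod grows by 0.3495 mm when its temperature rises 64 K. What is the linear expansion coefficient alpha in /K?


Rearrange dL = alpha * L0 * dT for alpha:
  alpha = dL / (L0 * dT)
  alpha = (0.3495 / 1000) / (0.815 * 64) = 0.000006701 /K = 6.701 x 10^-6 /K

6.701 x 10^-6 /K


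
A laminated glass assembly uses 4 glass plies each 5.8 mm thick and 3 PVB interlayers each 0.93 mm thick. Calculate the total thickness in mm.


Total thickness = glass contribution + PVB contribution
  Glass: 4 * 5.8 = 23.2 mm
  PVB: 3 * 0.93 = 2.79 mm
  Total = 23.2 + 2.79 = 25.99 mm

25.99 mm


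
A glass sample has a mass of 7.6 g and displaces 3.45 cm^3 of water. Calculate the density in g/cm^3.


Use the definition of density:
  rho = mass / volume
  rho = 7.6 / 3.45 = 2.203 g/cm^3

2.203 g/cm^3


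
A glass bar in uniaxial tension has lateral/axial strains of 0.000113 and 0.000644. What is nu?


Poisson's ratio: nu = lateral strain / axial strain
  nu = 0.000113 / 0.000644 = 0.1755

0.1755


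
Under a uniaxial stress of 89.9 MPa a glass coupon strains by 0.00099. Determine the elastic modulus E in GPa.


Young's modulus: E = stress / strain
  E = 89.9 MPa / 0.00099 = 90808.08 MPa
Convert to GPa: 90808.08 / 1000 = 90.81 GPa

90.81 GPa


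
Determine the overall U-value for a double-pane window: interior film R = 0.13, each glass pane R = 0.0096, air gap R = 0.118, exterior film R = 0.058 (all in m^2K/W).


Total thermal resistance (series):
  R_total = R_in + R_glass + R_air + R_glass + R_out
  R_total = 0.13 + 0.0096 + 0.118 + 0.0096 + 0.058 = 0.3252 m^2K/W
U-value = 1 / R_total = 1 / 0.3252 = 3.075 W/m^2K

3.075 W/m^2K


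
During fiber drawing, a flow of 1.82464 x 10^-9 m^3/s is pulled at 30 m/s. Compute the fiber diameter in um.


Cross-sectional area from continuity:
  A = Q / v = 1.82464 x 10^-9 / 30 = 6.082133 x 10^-11 m^2
Diameter from circular cross-section:
  d = sqrt(4A / pi) * 10^6 (m -> um)
  d = sqrt(4 * 6.082133 x 10^-11 / pi) * 10^6 = 8.8 um

8.8 um


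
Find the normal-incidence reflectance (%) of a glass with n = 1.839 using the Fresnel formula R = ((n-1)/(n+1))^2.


Fresnel reflectance at normal incidence:
  R = ((n - 1)/(n + 1))^2
  (n - 1)/(n + 1) = (1.839 - 1)/(1.839 + 1) = 0.295527
  R = 0.295527^2 = 0.0873362
  R(%) = 0.0873362 * 100 = 8.734%

8.734%


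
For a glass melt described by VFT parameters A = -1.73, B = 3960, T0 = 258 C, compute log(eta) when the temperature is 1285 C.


VFT equation: log(eta) = A + B / (T - T0)
  T - T0 = 1285 - 258 = 1027
  B / (T - T0) = 3960 / 1027 = 3.856
  log(eta) = -1.73 + 3.856 = 2.126

2.126


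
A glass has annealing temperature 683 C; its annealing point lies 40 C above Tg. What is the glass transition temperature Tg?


Rearrange T_anneal = Tg + offset for Tg:
  Tg = T_anneal - offset = 683 - 40 = 643 C

643 C


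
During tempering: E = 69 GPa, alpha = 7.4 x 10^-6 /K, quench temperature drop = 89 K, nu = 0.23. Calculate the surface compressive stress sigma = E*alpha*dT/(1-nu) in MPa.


Tempering stress: sigma = E * alpha * dT / (1 - nu)
  E (MPa) = 69 * 1000 = 69000
  Numerator = 69000 * (7.4 x 10^-6) * 89 = 45.4434
  Denominator = 1 - 0.23 = 0.77
  sigma = 45.4434 / 0.77 = 59.0 MPa

59.0 MPa


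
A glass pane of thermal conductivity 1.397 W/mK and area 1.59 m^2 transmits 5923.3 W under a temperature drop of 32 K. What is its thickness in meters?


Fourier's law: t = k * A * dT / Q
  t = 1.397 * 1.59 * 32 / 5923.3
  t = 71.07936 / 5923.3 = 0.012 m

0.012 m


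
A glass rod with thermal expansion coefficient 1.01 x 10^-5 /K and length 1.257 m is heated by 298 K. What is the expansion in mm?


Thermal expansion formula: dL = alpha * L0 * dT
  dL = (1.01 x 10^-5) * 1.257 * 298 = 0.00378332 m
Convert to mm: 0.00378332 * 1000 = 3.7833 mm

3.7833 mm


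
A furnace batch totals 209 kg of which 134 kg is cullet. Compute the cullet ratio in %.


Cullet ratio = (cullet mass / total batch mass) * 100
  Ratio = 134 / 209 * 100 = 64.11%

64.11%


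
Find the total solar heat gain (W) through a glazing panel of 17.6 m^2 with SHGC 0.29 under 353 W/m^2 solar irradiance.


Solar heat gain: Q = Area * SHGC * Irradiance
  Q = 17.6 * 0.29 * 353 = 1801.7 W

1801.7 W


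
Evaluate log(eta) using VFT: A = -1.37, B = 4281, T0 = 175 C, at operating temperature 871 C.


VFT equation: log(eta) = A + B / (T - T0)
  T - T0 = 871 - 175 = 696
  B / (T - T0) = 4281 / 696 = 6.151
  log(eta) = -1.37 + 6.151 = 4.781

4.781


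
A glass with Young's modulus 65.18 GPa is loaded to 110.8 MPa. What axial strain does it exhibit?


Rearrange E = sigma / epsilon:
  epsilon = sigma / E
  E (MPa) = 65.18 * 1000 = 65180
  epsilon = 110.8 / 65180 = 0.0017

0.0017


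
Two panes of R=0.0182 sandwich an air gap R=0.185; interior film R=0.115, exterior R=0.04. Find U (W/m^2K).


Total thermal resistance (series):
  R_total = R_in + R_glass + R_air + R_glass + R_out
  R_total = 0.115 + 0.0182 + 0.185 + 0.0182 + 0.04 = 0.3764 m^2K/W
U-value = 1 / R_total = 1 / 0.3764 = 2.657 W/m^2K

2.657 W/m^2K


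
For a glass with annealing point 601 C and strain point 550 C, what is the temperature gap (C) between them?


Gap = T_anneal - T_strain:
  gap = 601 - 550 = 51 C

51 C


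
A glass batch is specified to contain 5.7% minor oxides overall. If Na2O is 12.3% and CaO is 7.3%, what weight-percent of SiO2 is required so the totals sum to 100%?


Known pieces sum to 100%:
  SiO2 = 100 - (others + Na2O + CaO)
  SiO2 = 100 - (5.7 + 12.3 + 7.3) = 74.7%

74.7%


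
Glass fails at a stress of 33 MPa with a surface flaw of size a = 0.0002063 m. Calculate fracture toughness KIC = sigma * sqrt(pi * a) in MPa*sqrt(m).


Fracture toughness: KIC = sigma * sqrt(pi * a)
  pi * a = pi * 0.0002063 = 0.000648111
  sqrt(pi * a) = 0.025458
  KIC = 33 * 0.025458 = 0.84 MPa*sqrt(m)

0.84 MPa*sqrt(m)


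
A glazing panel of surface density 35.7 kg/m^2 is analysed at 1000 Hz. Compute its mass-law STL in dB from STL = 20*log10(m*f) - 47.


Mass law: STL = 20 * log10(m * f) - 47
  m * f = 35.7 * 1000 = 35700
  log10(35700) = 4.55267
  STL = 20 * 4.55267 - 47 = 91.0534 - 47 = 44.1 dB

44.1 dB


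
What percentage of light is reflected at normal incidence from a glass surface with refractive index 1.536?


Fresnel reflectance at normal incidence:
  R = ((n - 1)/(n + 1))^2
  (n - 1)/(n + 1) = (1.536 - 1)/(1.536 + 1) = 0.211356
  R = 0.211356^2 = 0.0446714
  R(%) = 0.0446714 * 100 = 4.467%

4.467%


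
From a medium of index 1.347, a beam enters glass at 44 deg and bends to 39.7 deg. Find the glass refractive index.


Apply Snell's law: n1 * sin(theta1) = n2 * sin(theta2)
  n2 = n1 * sin(theta1) / sin(theta2)
  sin(44) = 0.694658
  sin(39.7) = 0.638768
  n2 = 1.347 * 0.694658 / 0.638768 = 1.4649

1.4649


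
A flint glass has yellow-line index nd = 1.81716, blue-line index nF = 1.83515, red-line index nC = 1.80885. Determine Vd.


Abbe number formula: Vd = (nd - 1) / (nF - nC)
  nd - 1 = 1.81716 - 1 = 0.81716
  nF - nC = 1.83515 - 1.80885 = 0.0263
  Vd = 0.81716 / 0.0263 = 31.07

31.07
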